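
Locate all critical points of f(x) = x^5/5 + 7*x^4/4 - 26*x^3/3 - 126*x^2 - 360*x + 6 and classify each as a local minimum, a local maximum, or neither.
f'(x) = x^4 + 7*x^3 - 26*x^2 - 252*x - 360

Solve f'(x) = 0:
  Factor: x^4 + 7*x^3 - 26*x^2 - 252*x - 360 = (x - 6)*(x + 2)*(x + 5)*(x + 6) = 0.
  ⇒ x = -6, -5, -2, 6

f''(x) = 4*x^3 + 21*x^2 - 52*x - 252
Second-derivative test at each critical point:
  f''(-6) = -48 < 0 → local maximum
  f''(-5) = 33 > 0 → local minimum
  f''(-2) = -96 < 0 → local maximum
  f''(6) = 1056 > 0 → local minimum

Critical points: x = -6 (local maximum); x = -5 (local minimum); x = -2 (local maximum); x = 6 (local minimum)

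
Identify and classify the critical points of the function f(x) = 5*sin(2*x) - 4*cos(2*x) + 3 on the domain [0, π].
f'(x) = 8*sin(2*x) + 10*cos(2*x)

Solve f'(x) = 0 on [0, π]:
  f'(x) = 0 ⇔ 5*cos(2*x) = -4*sin(2*x) ⇔ tan(2*x) = -5/4, i.e. 2*x = arctan(-5/4) + nπ; keep the solutions lying in [0, π].
  ⇒ x = -atan(5/4)/2 + pi/2 ≈ 1.1228, pi - atan(5/4)/2 ≈ 2.6936

f''(x) = -20*sin(2*x) + 16*cos(2*x)
Second-derivative test at each critical point:
  f''(1.1228) = -25.6125 < 0 → local maximum
  f''(2.6936) = 25.6125 > 0 → local minimum

Critical points: x = -atan(5/4)/2 + pi/2 ≈ 1.1228 (local maximum); x = pi - atan(5/4)/2 ≈ 2.6936 (local minimum)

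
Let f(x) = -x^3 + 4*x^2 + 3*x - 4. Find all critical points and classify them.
f'(x) = -3*x^2 + 8*x + 3

Solve f'(x) = 0:
  Factor: -3*x^2 + 8*x + 3 = -(x - 3)*(3*x + 1) = 0.
  ⇒ x = -1/3, 3

f''(x) = 8 - 6*x
Second-derivative test at each critical point:
  f''(-1/3) = 10 > 0 → local minimum
  f''(3) = -10 < 0 → local maximum

Critical points: x = -1/3 (local minimum); x = 3 (local maximum)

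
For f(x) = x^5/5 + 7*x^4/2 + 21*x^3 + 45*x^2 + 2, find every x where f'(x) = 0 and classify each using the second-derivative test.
f'(x) = x*(x^3 + 14*x^2 + 63*x + 90)

Solve f'(x) = 0:
  Factor: x^4 + 14*x^3 + 63*x^2 + 90*x = x*(x + 3)*(x + 5)*(x + 6) = 0.
  ⇒ x = -6, -5, -3, 0

f''(x) = 4*x^3 + 42*x^2 + 126*x + 90
Second-derivative test at each critical point:
  f''(-6) = -18 < 0 → local maximum
  f''(-5) = 10 > 0 → local minimum
  f''(-3) = -18 < 0 → local maximum
  f''(0) = 90 > 0 → local minimum

Critical points: x = -6 (local maximum); x = -5 (local minimum); x = -3 (local maximum); x = 0 (local minimum)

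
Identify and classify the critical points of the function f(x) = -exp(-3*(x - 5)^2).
f'(x) = 6*(x - 5)*exp(-3*(x - 5)^2)

Solve f'(x) = 0:
  f'(x) = (6*x - 30)·exp(-3*(x - 5)^2) and exp(-3*(x - 5)^2) > 0 for every x, so f'(x) = 0 ⇔ 6*x - 30 = 0.
  Factor: 6*x - 30 = 6*(x - 5) = 0.
  ⇒ x = 5

f''(x) = 6*(1 - 6*(x - 5)^2)*exp(-3*(x - 5)^2)
Second-derivative test at each critical point:
  f''(5) = 6 > 0 → local minimum

Critical points: x = 5 (local minimum)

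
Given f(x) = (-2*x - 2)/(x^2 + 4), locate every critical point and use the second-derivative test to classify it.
f'(x) = 2*(-x^2 + 2*x*(x + 1) - 4)/(x^2 + 4)^2

Solve f'(x) = 0:
  f'(x) = 2*(x^2 + 2*x - 4)/(x^2 + 4)^2; the denominator is positive wherever f is defined, so f'(x) = 0 ⇔ 2*x^2 + 4*x - 8 = 0.
  Factor: 2*x^2 + 4*x - 8 = 2*(x^2 + 2*x - 4); x^2 + 2*x - 4 = 0 has no rational roots; quadratic formula: x = (-2 ± √20)/2.
  ⇒ x = -sqrt(5) - 1 ≈ -3.2361, -1 + sqrt(5) ≈ 1.2361

f''(x) = 4*(-4*x^2*(x + 1) + (3*x + 1)*(x^2 + 4))/(x^2 + 4)^3
Second-derivative test at each critical point:
  f''(-3.2361) = -0.0427 < 0 → local maximum
  f''(1.2361) = 0.2927 > 0 → local minimum

Critical points: x = -sqrt(5) - 1 ≈ -3.2361 (local maximum); x = -1 + sqrt(5) ≈ 1.2361 (local minimum)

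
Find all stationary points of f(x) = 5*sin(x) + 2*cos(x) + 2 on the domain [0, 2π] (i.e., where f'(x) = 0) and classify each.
f'(x) = -2*sin(x) + 5*cos(x)

Solve f'(x) = 0 on [0, 2π]:
  f'(x) = 0 ⇔ 5*cos(x) = 2*sin(x) ⇔ tan(x) = 5/2, i.e. x = arctan(5/2) + nπ; keep the solutions lying in [0, 2π].
  ⇒ x = atan(5/2) ≈ 1.1903, atan(5/2) + pi ≈ 4.3319

f''(x) = -5*sin(x) - 2*cos(x)
Second-derivative test at each critical point:
  f''(1.1903) = -5.3852 < 0 → local maximum
  f''(4.3319) = 5.3852 > 0 → local minimum

Critical points: x = atan(5/2) ≈ 1.1903 (local maximum); x = atan(5/2) + pi ≈ 4.3319 (local minimum)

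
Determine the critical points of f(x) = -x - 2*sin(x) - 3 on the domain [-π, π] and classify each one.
f'(x) = -2*cos(x) - 1

Solve f'(x) = 0 on [-π, π]:
  f'(x) = 0 ⇔ cos(x) = -1/2, i.e. x = ±arccos(-1/2) + 2nπ; keep the solutions lying in [-π, π].
  ⇒ x = -2*pi/3 ≈ -2.0944, 2*pi/3 ≈ 2.0944

f''(x) = 2*sin(x)
Second-derivative test at each critical point:
  f''(-2.0944) = -1.7321 < 0 → local maximum
  f''(2.0944) = 1.7321 > 0 → local minimum

Critical points: x = -2*pi/3 ≈ -2.0944 (local maximum); x = 2*pi/3 ≈ 2.0944 (local minimum)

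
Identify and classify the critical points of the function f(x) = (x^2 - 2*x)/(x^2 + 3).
f'(x) = 2*(x^2 + 3*x - 3)/(x^4 + 6*x^2 + 9)

Solve f'(x) = 0:
  f'(x) = 2*(x^2 + 3*x - 3)/(x^2 + 3)^2; the denominator is positive wherever f is defined, so f'(x) = 0 ⇔ 2*x^2 + 6*x - 6 = 0.
  Factor: 2*x^2 + 6*x - 6 = 2*(x^2 + 3*x - 3); x^2 + 3*x - 3 = 0 has no rational roots; quadratic formula: x = (-3 ± √21)/2.
  ⇒ x = -sqrt(21)/2 - 3/2 ≈ -3.7913, -3/2 + sqrt(21)/2 ≈ 0.7913

f''(x) = 2*(-2*x^3 - 9*x^2 + 18*x + 9)/(x^6 + 9*x^4 + 27*x^2 + 27)
Second-derivative test at each critical point:
  f''(-3.7913) = -0.0304 < 0 → local maximum
  f''(0.7913) = 0.6970 > 0 → local minimum

Critical points: x = -sqrt(21)/2 - 3/2 ≈ -3.7913 (local maximum); x = -3/2 + sqrt(21)/2 ≈ 0.7913 (local minimum)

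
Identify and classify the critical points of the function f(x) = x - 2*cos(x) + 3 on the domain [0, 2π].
f'(x) = 2*sin(x) + 1

Solve f'(x) = 0 on [0, 2π]:
  f'(x) = 0 ⇔ sin(x) = -1/2, i.e. x = arcsin(-1/2) + 2nπ or x = π − arcsin(-1/2) + 2nπ; keep the solutions lying in [0, 2π].
  ⇒ x = 7*pi/6 ≈ 3.6652, 11*pi/6 ≈ 5.7596

f''(x) = 2*cos(x)
Second-derivative test at each critical point:
  f''(3.6652) = -1.7321 < 0 → local maximum
  f''(5.7596) = 1.7321 > 0 → local minimum

Critical points: x = 7*pi/6 ≈ 3.6652 (local maximum); x = 11*pi/6 ≈ 5.7596 (local minimum)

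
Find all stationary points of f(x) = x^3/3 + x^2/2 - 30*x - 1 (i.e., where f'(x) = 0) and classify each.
f'(x) = x^2 + x - 30

Solve f'(x) = 0:
  Factor: x^2 + x - 30 = (x - 5)*(x + 6) = 0.
  ⇒ x = -6, 5

f''(x) = 2*x + 1
Second-derivative test at each critical point:
  f''(-6) = -11 < 0 → local maximum
  f''(5) = 11 > 0 → local minimum

Critical points: x = -6 (local maximum); x = 5 (local minimum)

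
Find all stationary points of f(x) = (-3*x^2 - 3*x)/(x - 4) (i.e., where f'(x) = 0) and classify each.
f'(x) = 3*(-x^2 + 8*x + 4)/(x^2 - 8*x + 16)

Solve f'(x) = 0:
  f'(x) = -3*(x^2 - 8*x - 4)/(x - 4)^2; the denominator is positive wherever f is defined, so f'(x) = 0 ⇔ -3*x^2 + 24*x + 12 = 0.
  Factor: -3*x^2 + 24*x + 12 = -3*(x^2 - 8*x - 4); x^2 - 8*x - 4 = 0 has no rational roots; quadratic formula: x = (8 ± √80)/2.
  ⇒ x = 4 - 2*sqrt(5) ≈ -0.4721, 4 + 2*sqrt(5) ≈ 8.4721

f''(x) = -120/(x^3 - 12*x^2 + 48*x - 64)
Second-derivative test at each critical point:
  f''(-0.4721) = 1.3416 > 0 → local minimum
  f''(8.4721) = -1.3416 < 0 → local maximum

Critical points: x = 4 - 2*sqrt(5) ≈ -0.4721 (local minimum); x = 4 + 2*sqrt(5) ≈ 8.4721 (local maximum)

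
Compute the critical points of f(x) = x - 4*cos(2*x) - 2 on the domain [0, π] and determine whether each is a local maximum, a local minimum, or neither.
f'(x) = 8*sin(2*x) + 1

Solve f'(x) = 0 on [0, π]:
  f'(x) = 0 ⇔ sin(2*x) = -1/8, i.e. 2*x = arcsin(-1/8) + 2nπ or 2*x = π − arcsin(-1/8) + 2nπ; keep the solutions lying in [0, π].
  ⇒ x = asin(1/8)/2 + pi/2 ≈ 1.6335, pi - asin(1/8)/2 ≈ 3.0789

f''(x) = 16*cos(2*x)
Second-derivative test at each critical point:
  f''(1.6335) = -15.8745 < 0 → local maximum
  f''(3.0789) = 15.8745 > 0 → local minimum

Critical points: x = asin(1/8)/2 + pi/2 ≈ 1.6335 (local maximum); x = pi - asin(1/8)/2 ≈ 3.0789 (local minimum)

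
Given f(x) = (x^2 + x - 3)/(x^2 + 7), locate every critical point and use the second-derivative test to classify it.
f'(x) = (-x^2 + 20*x + 7)/(x^4 + 14*x^2 + 49)

Solve f'(x) = 0:
  f'(x) = -(x^2 - 20*x - 7)/(x^2 + 7)^2; the denominator is positive wherever f is defined, so f'(x) = 0 ⇔ -x^2 + 20*x + 7 = 0.
  x^2 - 20*x - 7 = 0 has no rational roots; quadratic formula: x = (20 ± √428)/2.
  ⇒ x = 10 - sqrt(107) ≈ -0.3441, 10 + sqrt(107) ≈ 20.3441

f''(x) = 2*(x^3 - 30*x^2 - 21*x + 70)/(x^6 + 21*x^4 + 147*x^2 + 343)
Second-derivative test at each critical point:
  f''(-0.3441) = 0.4083 > 0 → local minimum
  f''(20.3441) = -1.168e-04 < 0 → local maximum

Critical points: x = 10 - sqrt(107) ≈ -0.3441 (local minimum); x = 10 + sqrt(107) ≈ 20.3441 (local maximum)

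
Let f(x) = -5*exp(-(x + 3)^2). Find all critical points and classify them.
f'(x) = 10*(x + 3)*exp(-(x + 3)^2)

Solve f'(x) = 0:
  f'(x) = (10*x + 30)·exp(-(x + 3)^2) and exp(-(x + 3)^2) > 0 for every x, so f'(x) = 0 ⇔ 10*x + 30 = 0.
  Factor: 10*x + 30 = 10*(x + 3) = 0.
  ⇒ x = -3

f''(x) = 10*(1 - 2*(x + 3)^2)*exp(-(x + 3)^2)
Second-derivative test at each critical point:
  f''(-3) = 10 > 0 → local minimum

Critical points: x = -3 (local minimum)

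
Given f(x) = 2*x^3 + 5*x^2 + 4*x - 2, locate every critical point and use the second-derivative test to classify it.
f'(x) = 6*x^2 + 10*x + 4

Solve f'(x) = 0:
  Factor: 6*x^2 + 10*x + 4 = 2*(x + 1)*(3*x + 2) = 0.
  ⇒ x = -1, -2/3

f''(x) = 12*x + 10
Second-derivative test at each critical point:
  f''(-1) = -2 < 0 → local maximum
  f''(-2/3) = 2 > 0 → local minimum

Critical points: x = -1 (local maximum); x = -2/3 (local minimum)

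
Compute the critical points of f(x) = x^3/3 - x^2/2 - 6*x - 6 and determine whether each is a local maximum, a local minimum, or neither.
f'(x) = x^2 - x - 6

Solve f'(x) = 0:
  Factor: x^2 - x - 6 = (x - 3)*(x + 2) = 0.
  ⇒ x = -2, 3

f''(x) = 2*x - 1
Second-derivative test at each critical point:
  f''(-2) = -5 < 0 → local maximum
  f''(3) = 5 > 0 → local minimum

Critical points: x = -2 (local maximum); x = 3 (local minimum)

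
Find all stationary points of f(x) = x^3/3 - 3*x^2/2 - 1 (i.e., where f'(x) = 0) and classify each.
f'(x) = x*(x - 3)

Solve f'(x) = 0:
  Factor: x^2 - 3*x = x*(x - 3) = 0.
  ⇒ x = 0, 3

f''(x) = 2*x - 3
Second-derivative test at each critical point:
  f''(0) = -3 < 0 → local maximum
  f''(3) = 3 > 0 → local minimum

Critical points: x = 0 (local maximum); x = 3 (local minimum)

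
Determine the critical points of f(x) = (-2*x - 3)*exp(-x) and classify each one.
f'(x) = (2*x + 1)*exp(-x)

Solve f'(x) = 0:
  f'(x) = (2*x + 1)·exp(-x) and exp(-x) > 0 for every x, so f'(x) = 0 ⇔ 2*x + 1 = 0.
  2*x + 1 = 0.
  ⇒ x = -1/2

f''(x) = (1 - 2*x)*exp(-x)
Second-derivative test at each critical point:
  f''(-1/2) = 3.2974 > 0 → local minimum

Critical points: x = -1/2 (local minimum)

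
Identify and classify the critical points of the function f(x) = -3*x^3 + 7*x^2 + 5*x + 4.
f'(x) = -9*x^2 + 14*x + 5

Solve f'(x) = 0:
  9*x^2 - 14*x - 5 = 0 has no rational roots; quadratic formula: x = (14 ± √376)/18.
  ⇒ x = 7/9 - sqrt(94)/9 ≈ -0.2995, 7/9 + sqrt(94)/9 ≈ 1.8550

f''(x) = 14 - 18*x
Second-derivative test at each critical point:
  f''(-0.2995) = 19.3907 > 0 → local minimum
  f''(1.8550) = -19.3907 < 0 → local maximum

Critical points: x = 7/9 - sqrt(94)/9 ≈ -0.2995 (local minimum); x = 7/9 + sqrt(94)/9 ≈ 1.8550 (local maximum)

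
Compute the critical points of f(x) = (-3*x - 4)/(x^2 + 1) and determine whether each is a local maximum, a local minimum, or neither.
f'(x) = (3*x^2 + 8*x - 3)/(x^4 + 2*x^2 + 1)

Solve f'(x) = 0:
  f'(x) = (x + 3)*(3*x - 1)/(x^2 + 1)^2; the denominator is positive wherever f is defined, so f'(x) = 0 ⇔ 3*x^2 + 8*x - 3 = 0.
  Factor: 3*x^2 + 8*x - 3 = (x + 3)*(3*x - 1) = 0.
  ⇒ x = -3, 1/3

f''(x) = 2*(-4*x^2*(3*x + 4) + (9*x + 4)*(x^2 + 1))/(x^2 + 1)^3
Second-derivative test at each critical point:
  f''(-3) = -1/10 < 0 → local maximum
  f''(1/3) = 81/10 > 0 → local minimum

Critical points: x = -3 (local maximum); x = 1/3 (local minimum)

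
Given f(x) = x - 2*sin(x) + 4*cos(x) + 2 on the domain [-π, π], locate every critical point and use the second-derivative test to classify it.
f'(x) = -4*sin(x) - 2*cos(x) + 1

Solve f'(x) = 0 on [-π, π]:
  f'(x) = 0 ⇔ -4*sin(x) - 2*cos(x) = -1. Write the left side as R·cos(x + φ) with R = √((-2)² + 4²) = 2*sqrt(5), cos φ = -sqrt(5)/5, sin φ = 2*sqrt(5)/5; then cos(x + φ) = -sqrt(5)/10. Solve for x and keep the solutions lying in [-π, π].
  ⇒ x = atan((2 - sqrt(19))/(1 + 2*sqrt(19))) ≈ -0.2381, atan((2 + sqrt(19))/(1 - 2*sqrt(19))) + pi ≈ 2.4524

f''(x) = 2*sin(x) - 4*cos(x)
Second-derivative test at each critical point:
  f''(-0.2381) = -4.3589 < 0 → local maximum
  f''(2.4524) = 4.3589 > 0 → local minimum

Critical points: x = atan((2 - sqrt(19))/(1 + 2*sqrt(19))) ≈ -0.2381 (local maximum); x = atan((2 + sqrt(19))/(1 - 2*sqrt(19))) + pi ≈ 2.4524 (local minimum)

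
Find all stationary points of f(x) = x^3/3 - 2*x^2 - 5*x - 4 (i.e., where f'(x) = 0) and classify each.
f'(x) = x^2 - 4*x - 5

Solve f'(x) = 0:
  Factor: x^2 - 4*x - 5 = (x - 5)*(x + 1) = 0.
  ⇒ x = -1, 5

f''(x) = 2*x - 4
Second-derivative test at each critical point:
  f''(-1) = -6 < 0 → local maximum
  f''(5) = 6 > 0 → local minimum

Critical points: x = -1 (local maximum); x = 5 (local minimum)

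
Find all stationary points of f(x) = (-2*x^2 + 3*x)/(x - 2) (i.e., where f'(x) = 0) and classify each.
f'(x) = 2*(-x^2 + 4*x - 3)/(x^2 - 4*x + 4)

Solve f'(x) = 0:
  f'(x) = -2*(x - 3)*(x - 1)/(x - 2)^2; the denominator is positive wherever f is defined, so f'(x) = 0 ⇔ -2*x^2 + 8*x - 6 = 0.
  Factor: -2*x^2 + 8*x - 6 = -2*(x - 3)*(x - 1) = 0.
  ⇒ x = 1, 3

f''(x) = -4/(x^3 - 6*x^2 + 12*x - 8)
Second-derivative test at each critical point:
  f''(1) = 4 > 0 → local minimum
  f''(3) = -4 < 0 → local maximum

Critical points: x = 1 (local minimum); x = 3 (local maximum)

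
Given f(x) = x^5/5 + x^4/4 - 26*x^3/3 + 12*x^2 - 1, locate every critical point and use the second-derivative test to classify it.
f'(x) = x*(x^3 + x^2 - 26*x + 24)

Solve f'(x) = 0:
  Factor: x^4 + x^3 - 26*x^2 + 24*x = x*(x - 4)*(x - 1)*(x + 6) = 0.
  ⇒ x = -6, 0, 1, 4

f''(x) = 4*x^3 + 3*x^2 - 52*x + 24
Second-derivative test at each critical point:
  f''(-6) = -420 < 0 → local maximum
  f''(0) = 24 > 0 → local minimum
  f''(1) = -21 < 0 → local maximum
  f''(4) = 120 > 0 → local minimum

Critical points: x = -6 (local maximum); x = 0 (local minimum); x = 1 (local maximum); x = 4 (local minimum)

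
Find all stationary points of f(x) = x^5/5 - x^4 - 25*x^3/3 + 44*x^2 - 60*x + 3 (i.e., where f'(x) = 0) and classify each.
f'(x) = x^4 - 4*x^3 - 25*x^2 + 88*x - 60

Solve f'(x) = 0:
  Factor: x^4 - 4*x^3 - 25*x^2 + 88*x - 60 = (x - 6)*(x - 2)*(x - 1)*(x + 5) = 0.
  ⇒ x = -5, 1, 2, 6

f''(x) = 4*x^3 - 12*x^2 - 50*x + 88
Second-derivative test at each critical point:
  f''(-5) = -462 < 0 → local maximum
  f''(1) = 30 > 0 → local minimum
  f''(2) = -28 < 0 → local maximum
  f''(6) = 220 > 0 → local minimum

Critical points: x = -5 (local maximum); x = 1 (local minimum); x = 2 (local maximum); x = 6 (local minimum)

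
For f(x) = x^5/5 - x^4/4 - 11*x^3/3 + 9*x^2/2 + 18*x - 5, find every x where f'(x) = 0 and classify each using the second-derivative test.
f'(x) = x^4 - x^3 - 11*x^2 + 9*x + 18

Solve f'(x) = 0:
  Factor: x^4 - x^3 - 11*x^2 + 9*x + 18 = (x - 3)*(x - 2)*(x + 1)*(x + 3) = 0.
  ⇒ x = -3, -1, 2, 3

f''(x) = 4*x^3 - 3*x^2 - 22*x + 9
Second-derivative test at each critical point:
  f''(-3) = -60 < 0 → local maximum
  f''(-1) = 24 > 0 → local minimum
  f''(2) = -15 < 0 → local maximum
  f''(3) = 24 > 0 → local minimum

Critical points: x = -3 (local maximum); x = -1 (local minimum); x = 2 (local maximum); x = 3 (local minimum)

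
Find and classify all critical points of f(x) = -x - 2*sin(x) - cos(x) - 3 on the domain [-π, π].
f'(x) = sin(x) - 2*cos(x) - 1

Solve f'(x) = 0 on [-π, π]:
  f'(x) = 0 ⇔ sin(x) - 2*cos(x) = 1. Write the left side as R·cos(x + φ) with R = √((-2)² + (-1)²) = sqrt(5), cos φ = -2*sqrt(5)/5, sin φ = -sqrt(5)/5; then cos(x + φ) = sqrt(5)/5. Solve for x and keep the solutions lying in [-π, π].
  ⇒ x = -pi + atan(3/4) ≈ -2.4981, pi/2 ≈ 1.5708

f''(x) = 2*sin(x) + cos(x)
Second-derivative test at each critical point:
  f''(-2.4981) = -2 < 0 → local maximum
  f''(1.5708) = 2 > 0 → local minimum

Critical points: x = -pi + atan(3/4) ≈ -2.4981 (local maximum); x = pi/2 ≈ 1.5708 (local minimum)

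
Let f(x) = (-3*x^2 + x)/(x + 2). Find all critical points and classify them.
f'(x) = (-3*x^2 - 12*x + 2)/(x^2 + 4*x + 4)

Solve f'(x) = 0:
  f'(x) = -(3*x^2 + 12*x - 2)/(x + 2)^2; the denominator is positive wherever f is defined, so f'(x) = 0 ⇔ -3*x^2 - 12*x + 2 = 0.
  3*x^2 + 12*x - 2 = 0 has no rational roots; quadratic formula: x = (-12 ± √168)/6.
  ⇒ x = -sqrt(42)/3 - 2 ≈ -4.1602, -2 + sqrt(42)/3 ≈ 0.1602

f''(x) = -28/(x^3 + 6*x^2 + 12*x + 8)
Second-derivative test at each critical point:
  f''(-4.1602) = 2.7775 > 0 → local minimum
  f''(0.1602) = -2.7775 < 0 → local maximum

Critical points: x = -sqrt(42)/3 - 2 ≈ -4.1602 (local minimum); x = -2 + sqrt(42)/3 ≈ 0.1602 (local maximum)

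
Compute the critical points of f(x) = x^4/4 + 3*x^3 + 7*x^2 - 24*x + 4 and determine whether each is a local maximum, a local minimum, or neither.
f'(x) = x^3 + 9*x^2 + 14*x - 24

Solve f'(x) = 0:
  Factor: x^3 + 9*x^2 + 14*x - 24 = (x - 1)*(x + 4)*(x + 6) = 0.
  ⇒ x = -6, -4, 1

f''(x) = 3*x^2 + 18*x + 14
Second-derivative test at each critical point:
  f''(-6) = 14 > 0 → local minimum
  f''(-4) = -10 < 0 → local maximum
  f''(1) = 35 > 0 → local minimum

Critical points: x = -6 (local minimum); x = -4 (local maximum); x = 1 (local minimum)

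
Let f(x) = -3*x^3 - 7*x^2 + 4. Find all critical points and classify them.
f'(x) = x*(-9*x - 14)

Solve f'(x) = 0:
  Factor: -9*x^2 - 14*x = -x*(9*x + 14) = 0.
  ⇒ x = -14/9, 0

f''(x) = -18*x - 14
Second-derivative test at each critical point:
  f''(-14/9) = 14 > 0 → local minimum
  f''(0) = -14 < 0 → local maximum

Critical points: x = -14/9 (local minimum); x = 0 (local maximum)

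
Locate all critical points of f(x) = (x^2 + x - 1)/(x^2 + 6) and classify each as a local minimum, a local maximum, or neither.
f'(x) = (-x^2 + 14*x + 6)/(x^4 + 12*x^2 + 36)

Solve f'(x) = 0:
  f'(x) = -(x^2 - 14*x - 6)/(x^2 + 6)^2; the denominator is positive wherever f is defined, so f'(x) = 0 ⇔ -x^2 + 14*x + 6 = 0.
  x^2 - 14*x - 6 = 0 has no rational roots; quadratic formula: x = (14 ± √220)/2.
  ⇒ x = 7 - sqrt(55) ≈ -0.4162, 7 + sqrt(55) ≈ 14.4162

f''(x) = 2*(x^3 - 21*x^2 - 18*x + 42)/(x^6 + 18*x^4 + 108*x^2 + 216)
Second-derivative test at each critical point:
  f''(-0.4162) = 0.3892 > 0 → local minimum
  f''(14.4162) = -3.244e-04 < 0 → local maximum

Critical points: x = 7 - sqrt(55) ≈ -0.4162 (local minimum); x = 7 + sqrt(55) ≈ 14.4162 (local maximum)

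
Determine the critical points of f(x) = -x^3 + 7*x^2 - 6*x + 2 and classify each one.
f'(x) = -3*x^2 + 14*x - 6

Solve f'(x) = 0:
  3*x^2 - 14*x + 6 = 0 has no rational roots; quadratic formula: x = (14 ± √124)/6.
  ⇒ x = 7/3 - sqrt(31)/3 ≈ 0.4774, sqrt(31)/3 + 7/3 ≈ 4.1893

f''(x) = 14 - 6*x
Second-derivative test at each critical point:
  f''(0.4774) = 11.1355 > 0 → local minimum
  f''(4.1893) = -11.1355 < 0 → local maximum

Critical points: x = 7/3 - sqrt(31)/3 ≈ 0.4774 (local minimum); x = sqrt(31)/3 + 7/3 ≈ 4.1893 (local maximum)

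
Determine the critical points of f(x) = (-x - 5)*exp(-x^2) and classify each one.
f'(x) = (2*x*(x + 5) - 1)*exp(-x^2)

Solve f'(x) = 0:
  f'(x) = (2*x^2 + 10*x - 1)·exp(-x^2) and exp(-x^2) > 0 for every x, so f'(x) = 0 ⇔ 2*x^2 + 10*x - 1 = 0.
  2*x^2 + 10*x - 1 = 0 has no rational roots; quadratic formula: x = (-10 ± √108)/4.
  ⇒ x = -3*sqrt(3)/2 - 5/2 ≈ -5.0981, -5/2 + 3*sqrt(3)/2 ≈ 0.0981

f''(x) = 2*(-2*x^2*(x + 5) + 3*x + 5)*exp(-x^2)
Second-derivative test at each critical point:
  f''(-5.0981) = -5.361e-11 < 0 → local maximum
  f''(0.0981) = 10.2928 > 0 → local minimum

Critical points: x = -3*sqrt(3)/2 - 5/2 ≈ -5.0981 (local maximum); x = -5/2 + 3*sqrt(3)/2 ≈ 0.0981 (local minimum)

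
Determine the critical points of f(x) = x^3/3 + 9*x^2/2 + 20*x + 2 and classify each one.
f'(x) = x^2 + 9*x + 20

Solve f'(x) = 0:
  Factor: x^2 + 9*x + 20 = (x + 4)*(x + 5) = 0.
  ⇒ x = -5, -4

f''(x) = 2*x + 9
Second-derivative test at each critical point:
  f''(-5) = -1 < 0 → local maximum
  f''(-4) = 1 > 0 → local minimum

Critical points: x = -5 (local maximum); x = -4 (local minimum)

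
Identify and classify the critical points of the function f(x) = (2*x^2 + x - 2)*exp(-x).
f'(x) = (-2*x^2 + 3*x + 3)*exp(-x)

Solve f'(x) = 0:
  f'(x) = (-2*x^2 + 3*x + 3)·exp(-x) and exp(-x) > 0 for every x, so f'(x) = 0 ⇔ -2*x^2 + 3*x + 3 = 0.
  2*x^2 - 3*x - 3 = 0 has no rational roots; quadratic formula: x = (3 ± √33)/4.
  ⇒ x = 3/4 - sqrt(33)/4 ≈ -0.6861, 3/4 + sqrt(33)/4 ≈ 2.1861

f''(x) = x*(2*x - 7)*exp(-x)
Second-derivative test at each critical point:
  f''(-0.6861) = 11.4089 > 0 → local minimum
  f''(2.1861) = -0.6454 < 0 → local maximum

Critical points: x = 3/4 - sqrt(33)/4 ≈ -0.6861 (local minimum); x = 3/4 + sqrt(33)/4 ≈ 2.1861 (local maximum)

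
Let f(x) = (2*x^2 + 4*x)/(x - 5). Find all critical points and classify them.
f'(x) = 2*(x^2 - 10*x - 10)/(x^2 - 10*x + 25)

Solve f'(x) = 0:
  f'(x) = 2*(x^2 - 10*x - 10)/(x - 5)^2; the denominator is positive wherever f is defined, so f'(x) = 0 ⇔ 2*x^2 - 20*x - 20 = 0.
  Factor: 2*x^2 - 20*x - 20 = 2*(x^2 - 10*x - 10); x^2 - 10*x - 10 = 0 has no rational roots; quadratic formula: x = (10 ± √140)/2.
  ⇒ x = 5 - sqrt(35) ≈ -0.9161, 5 + sqrt(35) ≈ 10.9161

f''(x) = 140/(x^3 - 15*x^2 + 75*x - 125)
Second-derivative test at each critical point:
  f''(-0.9161) = -0.6761 < 0 → local maximum
  f''(10.9161) = 0.6761 > 0 → local minimum

Critical points: x = 5 - sqrt(35) ≈ -0.9161 (local maximum); x = 5 + sqrt(35) ≈ 10.9161 (local minimum)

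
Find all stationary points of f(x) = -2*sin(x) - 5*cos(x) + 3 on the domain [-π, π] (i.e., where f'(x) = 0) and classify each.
f'(x) = 5*sin(x) - 2*cos(x)

Solve f'(x) = 0 on [-π, π]:
  f'(x) = 0 ⇔ -2*cos(x) = -5*sin(x) ⇔ tan(x) = 2/5, i.e. x = arctan(2/5) + nπ; keep the solutions lying in [-π, π].
  ⇒ x = -pi + atan(2/5) ≈ -2.7611, atan(2/5) ≈ 0.3805

f''(x) = 2*sin(x) + 5*cos(x)
Second-derivative test at each critical point:
  f''(-2.7611) = -5.3852 < 0 → local maximum
  f''(0.3805) = 5.3852 > 0 → local minimum

Critical points: x = -pi + atan(2/5) ≈ -2.7611 (local maximum); x = atan(2/5) ≈ 0.3805 (local minimum)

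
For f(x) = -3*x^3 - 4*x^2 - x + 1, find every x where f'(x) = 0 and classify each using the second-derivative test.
f'(x) = -9*x^2 - 8*x - 1

Solve f'(x) = 0:
  9*x^2 + 8*x + 1 = 0 has no rational roots; quadratic formula: x = (-8 ± √28)/18.
  ⇒ x = -4/9 - sqrt(7)/9 ≈ -0.7384, -4/9 + sqrt(7)/9 ≈ -0.1505

f''(x) = -18*x - 8
Second-derivative test at each critical point:
  f''(-0.7384) = 5.2915 > 0 → local minimum
  f''(-0.1505) = -5.2915 < 0 → local maximum

Critical points: x = -4/9 - sqrt(7)/9 ≈ -0.7384 (local minimum); x = -4/9 + sqrt(7)/9 ≈ -0.1505 (local maximum)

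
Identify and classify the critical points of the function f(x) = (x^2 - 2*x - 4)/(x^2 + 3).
f'(x) = 2*(x^2 + 7*x - 3)/(x^4 + 6*x^2 + 9)

Solve f'(x) = 0:
  f'(x) = 2*(x^2 + 7*x - 3)/(x^2 + 3)^2; the denominator is positive wherever f is defined, so f'(x) = 0 ⇔ 2*x^2 + 14*x - 6 = 0.
  Factor: 2*x^2 + 14*x - 6 = 2*(x^2 + 7*x - 3); x^2 + 7*x - 3 = 0 has no rational roots; quadratic formula: x = (-7 ± √61)/2.
  ⇒ x = -sqrt(61)/2 - 7/2 ≈ -7.4051, -7/2 + sqrt(61)/2 ≈ 0.4051

f''(x) = 2*(-2*x^3 - 21*x^2 + 18*x + 21)/(x^6 + 9*x^4 + 27*x^2 + 27)
Second-derivative test at each critical point:
  f''(-7.4051) = -0.0047 < 0 → local maximum
  f''(0.4051) = 1.5602 > 0 → local minimum

Critical points: x = -sqrt(61)/2 - 7/2 ≈ -7.4051 (local maximum); x = -7/2 + sqrt(61)/2 ≈ 0.4051 (local minimum)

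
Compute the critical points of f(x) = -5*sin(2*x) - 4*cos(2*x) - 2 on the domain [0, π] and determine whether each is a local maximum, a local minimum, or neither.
f'(x) = 8*sin(2*x) - 10*cos(2*x)

Solve f'(x) = 0 on [0, π]:
  f'(x) = 0 ⇔ -5*cos(2*x) = -4*sin(2*x) ⇔ tan(2*x) = 5/4, i.e. 2*x = arctan(5/4) + nπ; keep the solutions lying in [0, π].
  ⇒ x = atan(5/4)/2 ≈ 0.4480, atan(5/4)/2 + pi/2 ≈ 2.0188

f''(x) = 20*sin(2*x) + 16*cos(2*x)
Second-derivative test at each critical point:
  f''(0.4480) = 25.6125 > 0 → local minimum
  f''(2.0188) = -25.6125 < 0 → local maximum

Critical points: x = atan(5/4)/2 ≈ 0.4480 (local minimum); x = atan(5/4)/2 + pi/2 ≈ 2.0188 (local maximum)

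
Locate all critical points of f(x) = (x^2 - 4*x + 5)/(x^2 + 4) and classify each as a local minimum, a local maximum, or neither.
f'(x) = 2*(2*x^2 - x - 8)/(x^4 + 8*x^2 + 16)

Solve f'(x) = 0:
  f'(x) = 2*(2*x^2 - x - 8)/(x^2 + 4)^2; the denominator is positive wherever f is defined, so f'(x) = 0 ⇔ 4*x^2 - 2*x - 16 = 0.
  Factor: 4*x^2 - 2*x - 16 = 2*(2*x^2 - x - 8); 2*x^2 - x - 8 = 0 has no rational roots; quadratic formula: x = (1 ± √65)/4.
  ⇒ x = 1/4 - sqrt(65)/4 ≈ -1.7656, 1/4 + sqrt(65)/4 ≈ 2.2656

f''(x) = 2*(-4*x^3 + 3*x^2 + 48*x - 4)/(x^6 + 12*x^4 + 48*x^2 + 64)
Second-derivative test at each critical point:
  f''(-1.7656) = -0.3183 < 0 → local maximum
  f''(2.2656) = 0.1933 > 0 → local minimum

Critical points: x = 1/4 - sqrt(65)/4 ≈ -1.7656 (local maximum); x = 1/4 + sqrt(65)/4 ≈ 2.2656 (local minimum)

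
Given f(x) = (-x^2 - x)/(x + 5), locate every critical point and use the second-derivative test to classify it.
f'(x) = (-x^2 - 10*x - 5)/(x^2 + 10*x + 25)

Solve f'(x) = 0:
  f'(x) = -(x^2 + 10*x + 5)/(x + 5)^2; the denominator is positive wherever f is defined, so f'(x) = 0 ⇔ -x^2 - 10*x - 5 = 0.
  x^2 + 10*x + 5 = 0 has no rational roots; quadratic formula: x = (-10 ± √80)/2.
  ⇒ x = -5 - 2*sqrt(5) ≈ -9.4721, -5 + 2*sqrt(5) ≈ -0.5279

f''(x) = -40/(x^3 + 15*x^2 + 75*x + 125)
Second-derivative test at each critical point:
  f''(-9.4721) = 0.4472 > 0 → local minimum
  f''(-0.5279) = -0.4472 < 0 → local maximum

Critical points: x = -5 - 2*sqrt(5) ≈ -9.4721 (local minimum); x = -5 + 2*sqrt(5) ≈ -0.5279 (local maximum)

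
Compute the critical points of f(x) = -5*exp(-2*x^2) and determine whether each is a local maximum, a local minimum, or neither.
f'(x) = 20*x*exp(-2*x^2)

Solve f'(x) = 0:
  f'(x) = (20*x)·exp(-2*x^2) and exp(-2*x^2) > 0 for every x, so f'(x) = 0 ⇔ 20*x = 0.
  20*x = 0.
  ⇒ x = 0

f''(x) = 20*(1 - 4*x^2)*exp(-2*x^2)
Second-derivative test at each critical point:
  f''(0) = 20 > 0 → local minimum

Critical points: x = 0 (local minimum)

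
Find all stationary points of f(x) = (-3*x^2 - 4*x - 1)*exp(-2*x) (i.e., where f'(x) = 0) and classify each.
f'(x) = 2*(3*x^2 + x - 1)*exp(-2*x)

Solve f'(x) = 0:
  f'(x) = (6*x^2 + 2*x - 2)·exp(-2*x) and exp(-2*x) > 0 for every x, so f'(x) = 0 ⇔ 6*x^2 + 2*x - 2 = 0.
  Factor: 6*x^2 + 2*x - 2 = 2*(3*x^2 + x - 1); 3*x^2 + x - 1 = 0 has no rational roots; quadratic formula: x = (-1 ± √13)/6.
  ⇒ x = -sqrt(13)/6 - 1/6 ≈ -0.7676, -1/6 + sqrt(13)/6 ≈ 0.4343

f''(x) = 2*(-6*x^2 + 4*x + 3)*exp(-2*x)
Second-derivative test at each critical point:
  f''(-0.7676) = -33.4752 < 0 → local maximum
  f''(0.4343) = 3.0256 > 0 → local minimum

Critical points: x = -sqrt(13)/6 - 1/6 ≈ -0.7676 (local maximum); x = -1/6 + sqrt(13)/6 ≈ 0.4343 (local minimum)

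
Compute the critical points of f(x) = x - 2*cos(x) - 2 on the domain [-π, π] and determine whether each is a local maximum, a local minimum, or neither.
f'(x) = 2*sin(x) + 1

Solve f'(x) = 0 on [-π, π]:
  f'(x) = 0 ⇔ sin(x) = -1/2, i.e. x = arcsin(-1/2) + 2nπ or x = π − arcsin(-1/2) + 2nπ; keep the solutions lying in [-π, π].
  ⇒ x = -5*pi/6 ≈ -2.6180, -pi/6 ≈ -0.5236

f''(x) = 2*cos(x)
Second-derivative test at each critical point:
  f''(-2.6180) = -1.7321 < 0 → local maximum
  f''(-0.5236) = 1.7321 > 0 → local minimum

Critical points: x = -5*pi/6 ≈ -2.6180 (local maximum); x = -pi/6 ≈ -0.5236 (local minimum)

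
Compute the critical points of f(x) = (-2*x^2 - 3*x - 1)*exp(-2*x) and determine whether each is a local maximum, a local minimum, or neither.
f'(x) = (4*x^2 + 2*x - 1)*exp(-2*x)

Solve f'(x) = 0:
  f'(x) = (4*x^2 + 2*x - 1)·exp(-2*x) and exp(-2*x) > 0 for every x, so f'(x) = 0 ⇔ 4*x^2 + 2*x - 1 = 0.
  4*x^2 + 2*x - 1 = 0 has no rational roots; quadratic formula: x = (-2 ± √20)/8.
  ⇒ x = -sqrt(5)/4 - 1/4 ≈ -0.8090, -1/4 + sqrt(5)/4 ≈ 0.3090

f''(x) = 4*(-2*x^2 + x + 1)*exp(-2*x)
Second-derivative test at each critical point:
  f''(-0.8090) = -22.5537 < 0 → local maximum
  f''(0.3090) = 2.4105 > 0 → local minimum

Critical points: x = -sqrt(5)/4 - 1/4 ≈ -0.8090 (local maximum); x = -1/4 + sqrt(5)/4 ≈ 0.3090 (local minimum)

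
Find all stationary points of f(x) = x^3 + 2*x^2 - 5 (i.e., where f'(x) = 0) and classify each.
f'(x) = x*(3*x + 4)

Solve f'(x) = 0:
  Factor: 3*x^2 + 4*x = x*(3*x + 4) = 0.
  ⇒ x = -4/3, 0

f''(x) = 6*x + 4
Second-derivative test at each critical point:
  f''(-4/3) = -4 < 0 → local maximum
  f''(0) = 4 > 0 → local minimum

Critical points: x = -4/3 (local maximum); x = 0 (local minimum)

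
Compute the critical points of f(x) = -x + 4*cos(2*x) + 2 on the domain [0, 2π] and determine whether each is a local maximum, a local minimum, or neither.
f'(x) = -8*sin(2*x) - 1

Solve f'(x) = 0 on [0, 2π]:
  f'(x) = 0 ⇔ sin(2*x) = -1/8, i.e. 2*x = arcsin(-1/8) + 2nπ or 2*x = π − arcsin(-1/8) + 2nπ; keep the solutions lying in [0, 2π].
  ⇒ x = asin(1/8)/2 + pi/2 ≈ 1.6335, pi - asin(1/8)/2 ≈ 3.0789, asin(1/8)/2 + 3*pi/2 ≈ 4.7751, -asin(1/8)/2 + 2*pi ≈ 6.2205

f''(x) = -16*cos(2*x)
Second-derivative test at each critical point:
  f''(1.6335) = 15.8745 > 0 → local minimum
  f''(3.0789) = -15.8745 < 0 → local maximum
  f''(4.7751) = 15.8745 > 0 → local minimum
  f''(6.2205) = -15.8745 < 0 → local maximum

Critical points: x = asin(1/8)/2 + pi/2 ≈ 1.6335 (local minimum); x = pi - asin(1/8)/2 ≈ 3.0789 (local maximum); x = asin(1/8)/2 + 3*pi/2 ≈ 4.7751 (local minimum); x = -asin(1/8)/2 + 2*pi ≈ 6.2205 (local maximum)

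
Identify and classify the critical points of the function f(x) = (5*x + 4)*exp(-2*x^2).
f'(x) = (-4*x*(5*x + 4) + 5)*exp(-2*x^2)

Solve f'(x) = 0:
  f'(x) = (-20*x^2 - 16*x + 5)·exp(-2*x^2) and exp(-2*x^2) > 0 for every x, so f'(x) = 0 ⇔ -20*x^2 - 16*x + 5 = 0.
  20*x^2 + 16*x - 5 = 0 has no rational roots; quadratic formula: x = (-16 ± √656)/40.
  ⇒ x = -sqrt(41)/10 - 2/5 ≈ -1.0403, -2/5 + sqrt(41)/10 ≈ 0.2403

f''(x) = 4*(4*x^2*(5*x + 4) - 15*x - 4)*exp(-2*x^2)
Second-derivative test at each critical point:
  f''(-1.0403) = 2.9405 > 0 → local minimum
  f''(0.2403) = -22.8187 < 0 → local maximum

Critical points: x = -sqrt(41)/10 - 2/5 ≈ -1.0403 (local minimum); x = -2/5 + sqrt(41)/10 ≈ 0.2403 (local maximum)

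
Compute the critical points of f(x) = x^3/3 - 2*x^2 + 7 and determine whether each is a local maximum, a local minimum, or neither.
f'(x) = x*(x - 4)

Solve f'(x) = 0:
  Factor: x^2 - 4*x = x*(x - 4) = 0.
  ⇒ x = 0, 4

f''(x) = 2*x - 4
Second-derivative test at each critical point:
  f''(0) = -4 < 0 → local maximum
  f''(4) = 4 > 0 → local minimum

Critical points: x = 0 (local maximum); x = 4 (local minimum)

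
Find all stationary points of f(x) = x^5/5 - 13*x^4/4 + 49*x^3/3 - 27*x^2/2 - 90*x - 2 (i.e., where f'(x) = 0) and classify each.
f'(x) = x^4 - 13*x^3 + 49*x^2 - 27*x - 90

Solve f'(x) = 0:
  Factor: x^4 - 13*x^3 + 49*x^2 - 27*x - 90 = (x - 6)*(x - 5)*(x - 3)*(x + 1) = 0.
  ⇒ x = -1, 3, 5, 6

f''(x) = 4*x^3 - 39*x^2 + 98*x - 27
Second-derivative test at each critical point:
  f''(-1) = -168 < 0 → local maximum
  f''(3) = 24 > 0 → local minimum
  f''(5) = -12 < 0 → local maximum
  f''(6) = 21 > 0 → local minimum

Critical points: x = -1 (local maximum); x = 3 (local minimum); x = 5 (local maximum); x = 6 (local minimum)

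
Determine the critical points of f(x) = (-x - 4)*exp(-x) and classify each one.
f'(x) = (x + 3)*exp(-x)

Solve f'(x) = 0:
  f'(x) = (x + 3)·exp(-x) and exp(-x) > 0 for every x, so f'(x) = 0 ⇔ x + 3 = 0.
  x + 3 = 0.
  ⇒ x = -3

f''(x) = (-x - 2)*exp(-x)
Second-derivative test at each critical point:
  f''(-3) = 20.0855 > 0 → local minimum

Critical points: x = -3 (local minimum)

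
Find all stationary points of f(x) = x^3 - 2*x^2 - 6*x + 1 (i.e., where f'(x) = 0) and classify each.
f'(x) = 3*x^2 - 4*x - 6

Solve f'(x) = 0:
  3*x^2 - 4*x - 6 = 0 has no rational roots; quadratic formula: x = (4 ± √88)/6.
  ⇒ x = 2/3 - sqrt(22)/3 ≈ -0.8968, 2/3 + sqrt(22)/3 ≈ 2.2301

f''(x) = 6*x - 4
Second-derivative test at each critical point:
  f''(-0.8968) = -9.3808 < 0 → local maximum
  f''(2.2301) = 9.3808 > 0 → local minimum

Critical points: x = 2/3 - sqrt(22)/3 ≈ -0.8968 (local maximum); x = 2/3 + sqrt(22)/3 ≈ 2.2301 (local minimum)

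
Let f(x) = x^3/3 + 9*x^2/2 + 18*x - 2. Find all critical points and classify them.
f'(x) = x^2 + 9*x + 18

Solve f'(x) = 0:
  Factor: x^2 + 9*x + 18 = (x + 3)*(x + 6) = 0.
  ⇒ x = -6, -3

f''(x) = 2*x + 9
Second-derivative test at each critical point:
  f''(-6) = -3 < 0 → local maximum
  f''(-3) = 3 > 0 → local minimum

Critical points: x = -6 (local maximum); x = -3 (local minimum)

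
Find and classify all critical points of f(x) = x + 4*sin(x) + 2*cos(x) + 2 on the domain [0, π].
f'(x) = -2*sin(x) + 4*cos(x) + 1

Solve f'(x) = 0 on [0, π]:
  f'(x) = 0 ⇔ -2*sin(x) + 4*cos(x) = -1. Write the left side as R·cos(x + φ) with R = √(4² + 2²) = 2*sqrt(5), cos φ = 2*sqrt(5)/5, sin φ = sqrt(5)/5; then cos(x + φ) = -sqrt(5)/10. Solve for x and keep the solutions lying in [0, π].
  ⇒ x = atan((1 + 2*sqrt(19))/(-2 + sqrt(19))) ≈ 1.3327

f''(x) = -4*sin(x) - 2*cos(x)
Second-derivative test at each critical point:
  f''(1.3327) = -4.3589 < 0 → local maximum

Critical points: x = atan((1 + 2*sqrt(19))/(-2 + sqrt(19))) ≈ 1.3327 (local maximum)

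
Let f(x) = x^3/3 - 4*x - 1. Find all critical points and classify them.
f'(x) = x^2 - 4

Solve f'(x) = 0:
  Factor: x^2 - 4 = (x - 2)*(x + 2) = 0.
  ⇒ x = -2, 2

f''(x) = 2*x
Second-derivative test at each critical point:
  f''(-2) = -4 < 0 → local maximum
  f''(2) = 4 > 0 → local minimum

Critical points: x = -2 (local maximum); x = 2 (local minimum)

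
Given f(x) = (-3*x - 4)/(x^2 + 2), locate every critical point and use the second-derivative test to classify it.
f'(x) = (3*x^2 + 8*x - 6)/(x^4 + 4*x^2 + 4)

Solve f'(x) = 0:
  f'(x) = (3*x^2 + 8*x - 6)/(x^2 + 2)^2; the denominator is positive wherever f is defined, so f'(x) = 0 ⇔ 3*x^2 + 8*x - 6 = 0.
  3*x^2 + 8*x - 6 = 0 has no rational roots; quadratic formula: x = (-8 ± √136)/6.
  ⇒ x = -sqrt(34)/3 - 4/3 ≈ -3.2770, -4/3 + sqrt(34)/3 ≈ 0.6103

f''(x) = 2*(-4*x^2*(3*x + 4) + (9*x + 4)*(x^2 + 2))/(x^2 + 2)^3
Second-derivative test at each critical point:
  f''(-3.2770) = -0.0719 < 0 → local maximum
  f''(0.6103) = 2.0719 > 0 → local minimum

Critical points: x = -sqrt(34)/3 - 4/3 ≈ -3.2770 (local maximum); x = -4/3 + sqrt(34)/3 ≈ 0.6103 (local minimum)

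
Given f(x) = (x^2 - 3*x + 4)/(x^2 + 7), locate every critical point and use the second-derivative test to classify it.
f'(x) = 3*(x^2 + 2*x - 7)/(x^4 + 14*x^2 + 49)

Solve f'(x) = 0:
  f'(x) = 3*(x^2 + 2*x - 7)/(x^2 + 7)^2; the denominator is positive wherever f is defined, so f'(x) = 0 ⇔ 3*x^2 + 6*x - 21 = 0.
  Factor: 3*x^2 + 6*x - 21 = 3*(x^2 + 2*x - 7); x^2 + 2*x - 7 = 0 has no rational roots; quadratic formula: x = (-2 ± √32)/2.
  ⇒ x = -2*sqrt(2) - 1 ≈ -3.8284, -1 + 2*sqrt(2) ≈ 1.8284

f''(x) = 6*(-x^3 - 3*x^2 + 21*x + 7)/(x^6 + 21*x^4 + 147*x^2 + 343)
Second-derivative test at each critical point:
  f''(-3.8284) = -0.0362 < 0 → local maximum
  f''(1.8284) = 0.1586 > 0 → local minimum

Critical points: x = -2*sqrt(2) - 1 ≈ -3.8284 (local maximum); x = -1 + 2*sqrt(2) ≈ 1.8284 (local minimum)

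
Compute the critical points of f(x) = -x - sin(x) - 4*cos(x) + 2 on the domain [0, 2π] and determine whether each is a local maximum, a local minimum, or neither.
f'(x) = 4*sin(x) - cos(x) - 1

Solve f'(x) = 0 on [0, 2π]:
  f'(x) = 0 ⇔ 4*sin(x) - cos(x) = 1. Write the left side as R·cos(x + φ) with R = √((-1)² + (-4)²) = sqrt(17), cos φ = -sqrt(17)/17, sin φ = -4*sqrt(17)/17; then cos(x + φ) = sqrt(17)/17. Solve for x and keep the solutions lying in [0, 2π].
  ⇒ x = atan(8/15) ≈ 0.4900, pi ≈ 3.1416

f''(x) = sin(x) + 4*cos(x)
Second-derivative test at each critical point:
  f''(0.4900) = 4 > 0 → local minimum
  f''(3.1416) = -4 < 0 → local maximum

Critical points: x = atan(8/15) ≈ 0.4900 (local minimum); x = pi ≈ 3.1416 (local maximum)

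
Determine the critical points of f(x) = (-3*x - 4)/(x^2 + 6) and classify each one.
f'(x) = (3*x^2 + 8*x - 18)/(x^4 + 12*x^2 + 36)

Solve f'(x) = 0:
  f'(x) = (3*x^2 + 8*x - 18)/(x^2 + 6)^2; the denominator is positive wherever f is defined, so f'(x) = 0 ⇔ 3*x^2 + 8*x - 18 = 0.
  3*x^2 + 8*x - 18 = 0 has no rational roots; quadratic formula: x = (-8 ± √280)/6.
  ⇒ x = -sqrt(70)/3 - 4/3 ≈ -4.1222, -4/3 + sqrt(70)/3 ≈ 1.4555

f''(x) = 2*(-4*x^2*(3*x + 4) + (9*x + 4)*(x^2 + 6))/(x^2 + 6)^3
Second-derivative test at each critical point:
  f''(-4.1222) = -0.0317 < 0 → local maximum
  f''(1.4555) = 0.2539 > 0 → local minimum

Critical points: x = -sqrt(70)/3 - 4/3 ≈ -4.1222 (local maximum); x = -4/3 + sqrt(70)/3 ≈ 1.4555 (local minimum)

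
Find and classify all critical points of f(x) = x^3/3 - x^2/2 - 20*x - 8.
f'(x) = x^2 - x - 20

Solve f'(x) = 0:
  Factor: x^2 - x - 20 = (x - 5)*(x + 4) = 0.
  ⇒ x = -4, 5

f''(x) = 2*x - 1
Second-derivative test at each critical point:
  f''(-4) = -9 < 0 → local maximum
  f''(5) = 9 > 0 → local minimum

Critical points: x = -4 (local maximum); x = 5 (local minimum)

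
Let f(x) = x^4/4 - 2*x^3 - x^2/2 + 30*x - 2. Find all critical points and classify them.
f'(x) = x^3 - 6*x^2 - x + 30

Solve f'(x) = 0:
  Factor: x^3 - 6*x^2 - x + 30 = (x - 5)*(x - 3)*(x + 2) = 0.
  ⇒ x = -2, 3, 5

f''(x) = 3*x^2 - 12*x - 1
Second-derivative test at each critical point:
  f''(-2) = 35 > 0 → local minimum
  f''(3) = -10 < 0 → local maximum
  f''(5) = 14 > 0 → local minimum

Critical points: x = -2 (local minimum); x = 3 (local maximum); x = 5 (local minimum)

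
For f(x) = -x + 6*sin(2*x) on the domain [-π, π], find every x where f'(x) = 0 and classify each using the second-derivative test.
f'(x) = 12*cos(2*x) - 1

Solve f'(x) = 0 on [-π, π]:
  f'(x) = 0 ⇔ cos(2*x) = 1/12, i.e. 2*x = ±arccos(1/12) + 2nπ; keep the solutions lying in [-π, π].
  ⇒ x = -pi + acos(1/12)/2 ≈ -2.3979, -acos(1/12)/2 ≈ -0.7437, acos(1/12)/2 ≈ 0.7437, pi - acos(1/12)/2 ≈ 2.3979

f''(x) = -24*sin(2*x)
Second-derivative test at each critical point:
  f''(-2.3979) = -23.9165 < 0 → local maximum
  f''(-0.7437) = 23.9165 > 0 → local minimum
  f''(0.7437) = -23.9165 < 0 → local maximum
  f''(2.3979) = 23.9165 > 0 → local minimum

Critical points: x = -pi + acos(1/12)/2 ≈ -2.3979 (local maximum); x = -acos(1/12)/2 ≈ -0.7437 (local minimum); x = acos(1/12)/2 ≈ 0.7437 (local maximum); x = pi - acos(1/12)/2 ≈ 2.3979 (local minimum)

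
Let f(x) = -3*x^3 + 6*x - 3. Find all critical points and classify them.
f'(x) = 6 - 9*x^2

Solve f'(x) = 0:
  Factor: 6 - 9*x^2 = -3*(3*x^2 - 2); 3*x^2 - 2 = 0 has no rational roots; quadratic formula: x = (0 ± √24)/6.
  ⇒ x = -sqrt(6)/3 ≈ -0.8165, sqrt(6)/3 ≈ 0.8165

f''(x) = -18*x
Second-derivative test at each critical point:
  f''(-0.8165) = 14.6969 > 0 → local minimum
  f''(0.8165) = -14.6969 < 0 → local maximum

Critical points: x = -sqrt(6)/3 ≈ -0.8165 (local minimum); x = sqrt(6)/3 ≈ 0.8165 (local maximum)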